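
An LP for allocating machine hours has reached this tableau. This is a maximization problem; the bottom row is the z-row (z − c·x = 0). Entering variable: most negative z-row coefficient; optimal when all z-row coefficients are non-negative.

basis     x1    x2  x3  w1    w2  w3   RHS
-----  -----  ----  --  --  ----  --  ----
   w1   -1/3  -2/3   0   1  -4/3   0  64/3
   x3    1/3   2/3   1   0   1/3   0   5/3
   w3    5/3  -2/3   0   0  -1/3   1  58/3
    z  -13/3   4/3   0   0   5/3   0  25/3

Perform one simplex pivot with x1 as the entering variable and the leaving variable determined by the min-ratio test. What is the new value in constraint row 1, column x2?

0

Ratio test on column x1 — row 1: entry -1/3 ≤ 0; row 2: (5/3)/(1/3) = 5; row 3: (58/3)/(5/3) = 58/5. Minimum is 5 at row 2 (x3 leaves); pivot element 1/3.
Divide row 2 by 1/3; eliminate column x1 from the other rows.
Row 1 update in column x2: -2/3 − (-1/3)·2 = 0.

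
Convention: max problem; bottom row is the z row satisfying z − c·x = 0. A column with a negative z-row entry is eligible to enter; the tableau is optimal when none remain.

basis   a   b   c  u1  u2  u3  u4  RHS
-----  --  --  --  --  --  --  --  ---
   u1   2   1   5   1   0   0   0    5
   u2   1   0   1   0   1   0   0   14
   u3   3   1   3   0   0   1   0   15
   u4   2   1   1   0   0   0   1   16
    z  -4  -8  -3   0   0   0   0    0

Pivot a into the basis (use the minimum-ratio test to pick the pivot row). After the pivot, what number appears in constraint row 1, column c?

5/2

Ratio test on column a — row 1: 5/2 = 5/2; row 2: 14/1 = 14; row 3: 15/3 = 5; row 4: 16/2 = 8. Minimum is 5/2 at row 1 (u1 leaves); pivot element 2.
Divide row 1 by 2; eliminate column a from the other rows.
In the new row 1, the c entry is the old entry divided by the pivot: 5/2 = 5/2.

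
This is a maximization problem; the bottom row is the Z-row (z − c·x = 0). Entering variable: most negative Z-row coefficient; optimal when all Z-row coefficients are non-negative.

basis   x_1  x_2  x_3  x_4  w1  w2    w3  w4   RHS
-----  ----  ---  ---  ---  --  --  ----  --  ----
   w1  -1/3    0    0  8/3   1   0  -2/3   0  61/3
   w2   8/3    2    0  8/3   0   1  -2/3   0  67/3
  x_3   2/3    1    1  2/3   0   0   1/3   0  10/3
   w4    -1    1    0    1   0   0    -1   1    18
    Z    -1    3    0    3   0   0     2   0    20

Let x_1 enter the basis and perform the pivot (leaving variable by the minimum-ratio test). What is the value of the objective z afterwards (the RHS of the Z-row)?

25

Ratio test on column x_1 — row 1: entry -1/3 ≤ 0; row 2: (67/3)/(8/3) = 67/8; row 3: (10/3)/(2/3) = 5; row 4: entry -1 ≤ 0. Minimum is 5 at row 3 (x_3 leaves); pivot element 2/3.
Pivot on row 3; the Z-row RHS becomes 20 − (-1)·5 = 25.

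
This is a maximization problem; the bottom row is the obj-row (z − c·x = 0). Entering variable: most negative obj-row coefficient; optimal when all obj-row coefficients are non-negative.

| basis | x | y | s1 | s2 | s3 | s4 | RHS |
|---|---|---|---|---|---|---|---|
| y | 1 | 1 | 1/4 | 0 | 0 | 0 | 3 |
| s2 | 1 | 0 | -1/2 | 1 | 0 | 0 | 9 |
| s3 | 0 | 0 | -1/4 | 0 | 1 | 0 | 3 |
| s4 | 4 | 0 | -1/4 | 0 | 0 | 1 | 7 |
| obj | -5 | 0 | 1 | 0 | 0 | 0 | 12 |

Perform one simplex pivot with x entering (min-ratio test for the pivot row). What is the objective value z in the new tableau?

83/4

Ratio test on column x — row 1: 3/1 = 3; row 2: 9/1 = 9; row 3: entry 0 ≤ 0; row 4: 7/4 = 7/4. Minimum is 7/4 at row 4 (s4 leaves); pivot element 4.
Pivot on row 4; the obj-row RHS becomes 12 − (-5)·(7/4) = 83/4.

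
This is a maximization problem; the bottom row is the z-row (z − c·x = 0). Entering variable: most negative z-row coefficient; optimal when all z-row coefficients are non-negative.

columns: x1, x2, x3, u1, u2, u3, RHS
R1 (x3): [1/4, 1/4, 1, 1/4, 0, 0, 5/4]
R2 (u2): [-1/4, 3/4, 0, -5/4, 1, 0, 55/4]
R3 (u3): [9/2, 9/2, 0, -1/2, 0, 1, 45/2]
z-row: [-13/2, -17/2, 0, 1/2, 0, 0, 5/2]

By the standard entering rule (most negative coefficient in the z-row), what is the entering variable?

Negative z-row entries: x1: -13/2, x2: -17/2.
The most negative is -17/2 in column x2, so x2 enters.

x2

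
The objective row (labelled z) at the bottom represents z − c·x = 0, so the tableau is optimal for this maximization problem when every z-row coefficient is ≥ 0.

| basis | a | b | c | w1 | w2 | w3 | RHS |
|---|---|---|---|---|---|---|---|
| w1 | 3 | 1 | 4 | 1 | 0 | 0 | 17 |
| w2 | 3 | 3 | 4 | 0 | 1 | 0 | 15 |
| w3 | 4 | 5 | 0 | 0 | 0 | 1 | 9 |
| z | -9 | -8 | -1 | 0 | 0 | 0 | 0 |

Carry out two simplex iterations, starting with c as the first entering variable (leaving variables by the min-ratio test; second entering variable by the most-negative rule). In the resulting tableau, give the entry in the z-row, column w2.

Ratio test on column c — row 1: 17/4 = 17/4; row 2: 15/4 = 15/4; row 3: entry 0 ≤ 0. Minimum is 15/4 at row 2 (w2 leaves); pivot element 4.
Divide row 2 by 4; eliminate column c from the other rows.
Second iteration: most negative z-row entry is -33/4 in column a, so a enters.
Ratio test on column a — row 1: entry 0 ≤ 0; row 2: (15/4)/(3/4) = 5; row 3: 9/4 = 9/4. Minimum is 9/4 at row 3 (w3 leaves); pivot element 4.
Divide row 3 by 4; eliminate column a from the other rows.
After both pivots, the entry at the z-row, column w2 is 1/4.

1/4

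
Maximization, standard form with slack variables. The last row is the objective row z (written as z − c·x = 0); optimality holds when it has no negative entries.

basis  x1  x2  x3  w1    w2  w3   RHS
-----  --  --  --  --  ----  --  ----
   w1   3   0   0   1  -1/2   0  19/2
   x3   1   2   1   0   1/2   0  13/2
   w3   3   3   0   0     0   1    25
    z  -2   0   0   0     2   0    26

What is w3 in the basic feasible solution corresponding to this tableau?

w3 is basic (row 3); its value is the RHS of that row, 25.

25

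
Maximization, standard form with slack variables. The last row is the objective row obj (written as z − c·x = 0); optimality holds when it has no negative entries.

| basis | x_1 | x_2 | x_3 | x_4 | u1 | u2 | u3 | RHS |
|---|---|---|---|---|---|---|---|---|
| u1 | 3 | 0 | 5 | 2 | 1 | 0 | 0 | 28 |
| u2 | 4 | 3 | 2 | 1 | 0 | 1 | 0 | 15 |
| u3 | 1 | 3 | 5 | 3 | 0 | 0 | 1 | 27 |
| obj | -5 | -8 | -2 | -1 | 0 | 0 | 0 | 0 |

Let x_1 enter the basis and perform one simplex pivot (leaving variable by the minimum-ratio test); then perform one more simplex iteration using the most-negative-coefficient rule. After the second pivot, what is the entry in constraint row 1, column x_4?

2

Ratio test on column x_1 — row 1: 28/3 = 28/3; row 2: 15/4 = 15/4; row 3: 27/1 = 27. Minimum is 15/4 at row 2 (u2 leaves); pivot element 4.
Divide row 2 by 4; eliminate column x_1 from the other rows.
Second iteration: most negative obj-row entry is -17/4 in column x_2, so x_2 enters.
Ratio test on column x_2 — row 1: entry -9/4 ≤ 0; row 2: (15/4)/(3/4) = 5; row 3: (93/4)/(9/4) = 31/3. Minimum is 5 at row 2 (x_1 leaves); pivot element 3/4.
Divide row 2 by 3/4; eliminate column x_2 from the other rows.
After both pivots, the entry at constraint row 1, column x_4 is 2.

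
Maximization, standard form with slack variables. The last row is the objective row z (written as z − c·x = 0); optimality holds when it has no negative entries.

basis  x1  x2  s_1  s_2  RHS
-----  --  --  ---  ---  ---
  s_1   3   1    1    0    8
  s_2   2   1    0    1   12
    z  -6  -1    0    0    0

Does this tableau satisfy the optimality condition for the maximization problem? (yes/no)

The z-row has a negative entry -6 in column x1, so it is not optimal.

no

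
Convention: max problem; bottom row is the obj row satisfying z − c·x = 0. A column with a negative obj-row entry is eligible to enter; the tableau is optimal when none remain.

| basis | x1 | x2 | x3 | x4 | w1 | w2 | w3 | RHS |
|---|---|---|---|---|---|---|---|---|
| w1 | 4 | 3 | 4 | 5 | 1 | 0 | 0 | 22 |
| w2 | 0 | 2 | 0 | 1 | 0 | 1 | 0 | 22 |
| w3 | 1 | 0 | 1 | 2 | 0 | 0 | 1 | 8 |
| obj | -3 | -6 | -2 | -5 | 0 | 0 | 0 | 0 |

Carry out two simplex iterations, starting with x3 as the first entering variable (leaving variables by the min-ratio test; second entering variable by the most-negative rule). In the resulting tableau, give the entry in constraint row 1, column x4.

5/3

Ratio test on column x3 — row 1: 22/4 = 11/2; row 2: entry 0 ≤ 0; row 3: 8/1 = 8. Minimum is 11/2 at row 1 (w1 leaves); pivot element 4.
Divide row 1 by 4; eliminate column x3 from the other rows.
Second iteration: most negative obj-row entry is -9/2 in column x2, so x2 enters.
Ratio test on column x2 — row 1: (11/2)/(3/4) = 22/3; row 2: 22/2 = 11; row 3: entry -3/4 ≤ 0. Minimum is 22/3 at row 1 (x3 leaves); pivot element 3/4.
Divide row 1 by 3/4; eliminate column x2 from the other rows.
After both pivots, the entry at constraint row 1, column x4 is 5/3.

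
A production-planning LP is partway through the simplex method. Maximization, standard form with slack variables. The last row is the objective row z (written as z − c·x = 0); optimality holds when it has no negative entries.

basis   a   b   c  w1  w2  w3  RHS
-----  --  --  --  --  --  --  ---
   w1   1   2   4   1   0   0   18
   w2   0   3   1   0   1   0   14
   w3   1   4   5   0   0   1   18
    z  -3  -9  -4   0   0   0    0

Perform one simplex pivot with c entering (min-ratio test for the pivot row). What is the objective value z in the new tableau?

72/5

Ratio test on column c — row 1: 18/4 = 9/2; row 2: 14/1 = 14; row 3: 18/5 = 18/5. Minimum is 18/5 at row 3 (w3 leaves); pivot element 5.
Pivot on row 3; the z-row RHS becomes 0 − (-4)·(18/5) = 72/5.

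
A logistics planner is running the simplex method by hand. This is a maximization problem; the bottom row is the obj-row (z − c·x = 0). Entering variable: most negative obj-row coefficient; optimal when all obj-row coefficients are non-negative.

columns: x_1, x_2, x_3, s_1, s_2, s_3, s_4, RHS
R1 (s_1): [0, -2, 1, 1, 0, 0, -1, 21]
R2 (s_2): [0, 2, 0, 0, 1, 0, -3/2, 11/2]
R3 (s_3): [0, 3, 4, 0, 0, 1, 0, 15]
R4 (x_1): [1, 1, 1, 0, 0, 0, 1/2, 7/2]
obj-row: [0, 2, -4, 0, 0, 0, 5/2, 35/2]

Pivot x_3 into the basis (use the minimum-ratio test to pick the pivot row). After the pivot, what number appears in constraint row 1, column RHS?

Ratio test on column x_3 — row 1: 21/1 = 21; row 2: entry 0 ≤ 0; row 3: 15/4 = 15/4; row 4: (7/2)/1 = 7/2. Minimum is 7/2 at row 4 (x_1 leaves); pivot element 1.
Divide row 4 by 1; eliminate column x_3 from the other rows.
Row 1 update in column RHS: 21 − 1·(7/2) = 35/2.

35/2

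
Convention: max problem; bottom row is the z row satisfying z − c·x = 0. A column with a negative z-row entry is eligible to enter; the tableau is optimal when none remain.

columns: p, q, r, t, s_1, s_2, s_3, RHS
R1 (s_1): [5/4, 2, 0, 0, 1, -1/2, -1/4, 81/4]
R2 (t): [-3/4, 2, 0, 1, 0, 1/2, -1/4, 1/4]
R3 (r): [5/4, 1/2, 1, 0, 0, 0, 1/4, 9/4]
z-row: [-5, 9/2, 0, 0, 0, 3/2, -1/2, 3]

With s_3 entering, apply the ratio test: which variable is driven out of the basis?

Column s_3 entries and ratios — s_1: -1/4 ≤ 0, skip; t: -1/4 ≤ 0, skip; r: (9/4)/(1/4) = 9.
Smallest ratio is 9 in the row of r, so r leaves.

r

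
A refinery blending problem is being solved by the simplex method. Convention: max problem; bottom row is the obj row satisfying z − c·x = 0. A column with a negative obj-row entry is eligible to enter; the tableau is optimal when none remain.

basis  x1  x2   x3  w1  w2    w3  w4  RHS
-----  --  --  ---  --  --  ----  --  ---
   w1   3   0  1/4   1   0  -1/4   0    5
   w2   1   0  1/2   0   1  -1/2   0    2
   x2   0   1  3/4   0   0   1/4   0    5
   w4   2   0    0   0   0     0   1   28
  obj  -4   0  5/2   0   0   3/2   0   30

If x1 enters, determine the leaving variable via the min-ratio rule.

w1

Column x1 entries and ratios — w1: 5/3 = 5/3; w2: 2/1 = 2; x2: 0 ≤ 0, skip; w4: 28/2 = 14.
Smallest ratio is 5/3 in the row of w1, so w1 leaves.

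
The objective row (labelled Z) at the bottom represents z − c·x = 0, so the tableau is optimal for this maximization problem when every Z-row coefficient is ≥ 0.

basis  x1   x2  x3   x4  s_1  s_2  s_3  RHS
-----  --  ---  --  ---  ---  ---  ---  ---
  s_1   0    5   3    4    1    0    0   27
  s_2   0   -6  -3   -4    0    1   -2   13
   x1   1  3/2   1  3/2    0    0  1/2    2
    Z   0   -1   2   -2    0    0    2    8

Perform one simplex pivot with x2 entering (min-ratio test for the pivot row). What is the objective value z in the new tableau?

Ratio test on column x2 — row 1: 27/5 = 27/5; row 2: entry -6 ≤ 0; row 3: 2/(3/2) = 4/3. Minimum is 4/3 at row 3 (x1 leaves); pivot element 3/2.
Pivot on row 3; the Z-row RHS becomes 8 − (-1)·(4/3) = 28/3.

28/3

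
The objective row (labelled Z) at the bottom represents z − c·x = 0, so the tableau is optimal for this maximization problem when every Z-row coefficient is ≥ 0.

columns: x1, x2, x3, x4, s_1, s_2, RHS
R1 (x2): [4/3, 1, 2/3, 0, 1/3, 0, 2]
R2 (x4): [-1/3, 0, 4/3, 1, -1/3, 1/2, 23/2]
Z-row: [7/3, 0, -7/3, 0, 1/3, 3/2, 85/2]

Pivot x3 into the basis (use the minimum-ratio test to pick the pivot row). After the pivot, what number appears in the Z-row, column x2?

Ratio test on column x3 — row 1: 2/(2/3) = 3; row 2: (23/2)/(4/3) = 69/8. Minimum is 3 at row 1 (x2 leaves); pivot element 2/3.
Divide row 1 by 2/3; eliminate column x3 from the other rows.
Z-row update in column x2: 0 − (-7/3)·(3/2) = 7/2.

7/2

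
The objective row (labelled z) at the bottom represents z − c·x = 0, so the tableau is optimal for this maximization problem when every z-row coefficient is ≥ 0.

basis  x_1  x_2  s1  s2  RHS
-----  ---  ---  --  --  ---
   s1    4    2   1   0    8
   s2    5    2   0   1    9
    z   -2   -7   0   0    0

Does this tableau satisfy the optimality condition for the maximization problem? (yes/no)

The z-row has a negative entry -7 in column x_2, so it is not optimal.

no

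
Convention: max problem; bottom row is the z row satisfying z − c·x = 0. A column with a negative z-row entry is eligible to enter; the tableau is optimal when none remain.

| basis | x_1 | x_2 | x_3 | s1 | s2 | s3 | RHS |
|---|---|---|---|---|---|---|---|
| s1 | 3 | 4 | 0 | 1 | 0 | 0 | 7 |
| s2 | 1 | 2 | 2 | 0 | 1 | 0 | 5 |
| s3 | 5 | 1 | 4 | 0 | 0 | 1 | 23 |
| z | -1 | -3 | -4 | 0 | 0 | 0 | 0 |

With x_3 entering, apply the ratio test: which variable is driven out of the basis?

s2

Column x_3 entries and ratios — s1: 0 ≤ 0, skip; s2: 5/2 = 5/2; s3: 23/4 = 23/4.
Smallest ratio is 5/2 in the row of s2, so s2 leaves.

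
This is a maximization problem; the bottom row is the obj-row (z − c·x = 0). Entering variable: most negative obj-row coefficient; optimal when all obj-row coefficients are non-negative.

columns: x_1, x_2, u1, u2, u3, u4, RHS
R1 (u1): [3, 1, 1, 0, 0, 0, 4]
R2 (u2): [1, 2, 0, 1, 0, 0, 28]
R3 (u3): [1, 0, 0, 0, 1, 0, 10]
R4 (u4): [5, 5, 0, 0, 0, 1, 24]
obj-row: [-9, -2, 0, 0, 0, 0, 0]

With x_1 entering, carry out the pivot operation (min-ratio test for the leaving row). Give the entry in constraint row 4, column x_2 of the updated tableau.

10/3

Ratio test on column x_1 — row 1: 4/3 = 4/3; row 2: 28/1 = 28; row 3: 10/1 = 10; row 4: 24/5 = 24/5. Minimum is 4/3 at row 1 (u1 leaves); pivot element 3.
Divide row 1 by 3; eliminate column x_1 from the other rows.
Row 4 update in column x_2: 5 − 5·(1/3) = 10/3.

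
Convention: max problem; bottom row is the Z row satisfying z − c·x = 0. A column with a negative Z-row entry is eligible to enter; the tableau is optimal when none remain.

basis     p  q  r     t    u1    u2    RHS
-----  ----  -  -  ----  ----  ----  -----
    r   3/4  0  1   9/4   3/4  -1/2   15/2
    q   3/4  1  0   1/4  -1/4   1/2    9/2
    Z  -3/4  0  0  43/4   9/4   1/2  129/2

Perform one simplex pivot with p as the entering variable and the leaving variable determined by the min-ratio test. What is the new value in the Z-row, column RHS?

69

Ratio test on column p — row 1: (15/2)/(3/4) = 10; row 2: (9/2)/(3/4) = 6. Minimum is 6 at row 2 (q leaves); pivot element 3/4.
Divide row 2 by 3/4; eliminate column p from the other rows.
Z-row update in column RHS: 129/2 − (-3/4)·6 = 69.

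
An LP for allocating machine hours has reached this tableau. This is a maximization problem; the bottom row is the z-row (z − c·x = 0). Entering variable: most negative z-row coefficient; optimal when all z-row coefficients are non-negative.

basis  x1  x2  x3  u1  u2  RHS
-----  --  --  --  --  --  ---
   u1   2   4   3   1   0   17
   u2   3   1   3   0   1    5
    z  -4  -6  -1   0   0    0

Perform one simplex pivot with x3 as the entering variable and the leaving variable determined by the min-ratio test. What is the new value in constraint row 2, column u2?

1/3

Ratio test on column x3 — row 1: 17/3 = 17/3; row 2: 5/3 = 5/3. Minimum is 5/3 at row 2 (u2 leaves); pivot element 3.
Divide row 2 by 3; eliminate column x3 from the other rows.
In the new row 2, the u2 entry is the old entry divided by the pivot: 1/3 = 1/3.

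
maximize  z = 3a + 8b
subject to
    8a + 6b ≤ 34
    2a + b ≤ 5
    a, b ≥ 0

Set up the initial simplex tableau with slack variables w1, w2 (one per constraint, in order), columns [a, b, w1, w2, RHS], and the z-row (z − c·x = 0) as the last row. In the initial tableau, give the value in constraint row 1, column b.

Constraint 1 has coefficient 6 on b.

6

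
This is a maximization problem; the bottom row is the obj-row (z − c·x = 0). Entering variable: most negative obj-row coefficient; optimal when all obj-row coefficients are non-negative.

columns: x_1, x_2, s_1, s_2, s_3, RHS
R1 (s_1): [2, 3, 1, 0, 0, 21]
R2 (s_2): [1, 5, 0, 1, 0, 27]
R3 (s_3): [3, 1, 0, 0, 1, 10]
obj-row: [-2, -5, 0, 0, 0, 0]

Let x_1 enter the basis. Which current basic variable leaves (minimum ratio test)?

s_3

Column x_1 entries and ratios — s_1: 21/2 = 21/2; s_2: 27/1 = 27; s_3: 10/3 = 10/3.
Smallest ratio is 10/3 in the row of s_3, so s_3 leaves.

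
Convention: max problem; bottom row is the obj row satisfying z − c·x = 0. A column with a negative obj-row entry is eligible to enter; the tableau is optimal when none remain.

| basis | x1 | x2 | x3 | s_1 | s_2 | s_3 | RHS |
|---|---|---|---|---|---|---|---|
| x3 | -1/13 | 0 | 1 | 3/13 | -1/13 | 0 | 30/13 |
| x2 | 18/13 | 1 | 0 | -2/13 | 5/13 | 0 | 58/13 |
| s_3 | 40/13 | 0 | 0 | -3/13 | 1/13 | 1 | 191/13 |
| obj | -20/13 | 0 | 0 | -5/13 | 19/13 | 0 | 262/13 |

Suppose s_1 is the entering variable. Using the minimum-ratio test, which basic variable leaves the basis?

x3

Column s_1 entries and ratios — x3: (30/13)/(3/13) = 10; x2: -2/13 ≤ 0, skip; s_3: -3/13 ≤ 0, skip.
Smallest ratio is 10 in the row of x3, so x3 leaves.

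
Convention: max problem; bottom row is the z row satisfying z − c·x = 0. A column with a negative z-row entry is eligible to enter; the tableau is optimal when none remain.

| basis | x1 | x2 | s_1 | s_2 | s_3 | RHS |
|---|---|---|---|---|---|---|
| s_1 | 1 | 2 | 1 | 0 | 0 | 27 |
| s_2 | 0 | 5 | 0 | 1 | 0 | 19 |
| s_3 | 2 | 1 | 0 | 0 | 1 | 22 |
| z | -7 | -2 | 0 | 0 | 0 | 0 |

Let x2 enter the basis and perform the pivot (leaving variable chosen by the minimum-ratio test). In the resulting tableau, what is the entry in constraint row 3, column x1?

Ratio test on column x2 — row 1: 27/2 = 27/2; row 2: 19/5 = 19/5; row 3: 22/1 = 22. Minimum is 19/5 at row 2 (s_2 leaves); pivot element 5.
Divide row 2 by 5; eliminate column x2 from the other rows.
Row 3 update in column x1: 2 − 1·0 = 2.

2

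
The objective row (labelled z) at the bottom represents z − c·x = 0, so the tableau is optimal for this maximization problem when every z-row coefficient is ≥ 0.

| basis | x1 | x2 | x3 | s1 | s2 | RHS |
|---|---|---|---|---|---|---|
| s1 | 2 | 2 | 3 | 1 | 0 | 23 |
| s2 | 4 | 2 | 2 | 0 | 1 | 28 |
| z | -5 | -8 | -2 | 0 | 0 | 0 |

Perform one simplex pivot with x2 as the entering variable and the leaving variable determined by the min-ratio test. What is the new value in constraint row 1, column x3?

Ratio test on column x2 — row 1: 23/2 = 23/2; row 2: 28/2 = 14. Minimum is 23/2 at row 1 (s1 leaves); pivot element 2.
Divide row 1 by 2; eliminate column x2 from the other rows.
In the new row 1, the x3 entry is the old entry divided by the pivot: 3/2 = 3/2.

3/2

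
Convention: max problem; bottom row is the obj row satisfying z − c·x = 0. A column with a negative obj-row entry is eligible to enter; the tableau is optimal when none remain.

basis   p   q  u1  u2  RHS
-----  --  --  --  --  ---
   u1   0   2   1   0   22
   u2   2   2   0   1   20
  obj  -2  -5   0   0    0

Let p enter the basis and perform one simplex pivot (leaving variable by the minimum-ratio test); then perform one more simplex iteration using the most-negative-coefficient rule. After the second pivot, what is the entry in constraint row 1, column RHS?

2

Ratio test on column p — row 1: entry 0 ≤ 0; row 2: 20/2 = 10. Minimum is 10 at row 2 (u2 leaves); pivot element 2.
Divide row 2 by 2; eliminate column p from the other rows.
Second iteration: most negative obj-row entry is -3 in column q, so q enters.
Ratio test on column q — row 1: 22/2 = 11; row 2: 10/1 = 10. Minimum is 10 at row 2 (p leaves); pivot element 1.
Divide row 2 by 1; eliminate column q from the other rows.
After both pivots, the entry at constraint row 1, column RHS is 2.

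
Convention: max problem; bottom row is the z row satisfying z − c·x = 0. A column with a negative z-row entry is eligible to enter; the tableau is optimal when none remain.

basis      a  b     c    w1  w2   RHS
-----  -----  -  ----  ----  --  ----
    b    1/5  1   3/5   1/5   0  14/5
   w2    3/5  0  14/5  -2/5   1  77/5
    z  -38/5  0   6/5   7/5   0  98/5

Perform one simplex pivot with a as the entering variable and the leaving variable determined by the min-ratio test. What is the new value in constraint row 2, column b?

-3

Ratio test on column a — row 1: (14/5)/(1/5) = 14; row 2: (77/5)/(3/5) = 77/3. Minimum is 14 at row 1 (b leaves); pivot element 1/5.
Divide row 1 by 1/5; eliminate column a from the other rows.
Row 2 update in column b: 0 − (3/5)·5 = -3.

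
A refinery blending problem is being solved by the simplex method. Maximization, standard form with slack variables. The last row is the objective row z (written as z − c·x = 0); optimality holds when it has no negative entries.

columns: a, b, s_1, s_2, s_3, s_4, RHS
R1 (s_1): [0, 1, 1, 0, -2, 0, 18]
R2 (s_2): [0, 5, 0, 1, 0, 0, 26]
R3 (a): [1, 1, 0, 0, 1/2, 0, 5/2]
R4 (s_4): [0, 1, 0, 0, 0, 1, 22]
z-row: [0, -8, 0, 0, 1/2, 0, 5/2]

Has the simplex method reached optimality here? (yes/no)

The z-row has a negative entry -8 in column b, so it is not optimal.

no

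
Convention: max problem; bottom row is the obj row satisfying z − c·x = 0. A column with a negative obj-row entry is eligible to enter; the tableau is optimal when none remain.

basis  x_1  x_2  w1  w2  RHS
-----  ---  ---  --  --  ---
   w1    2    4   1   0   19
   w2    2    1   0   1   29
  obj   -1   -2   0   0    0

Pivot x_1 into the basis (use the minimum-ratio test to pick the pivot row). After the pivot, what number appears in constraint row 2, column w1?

Ratio test on column x_1 — row 1: 19/2 = 19/2; row 2: 29/2 = 29/2. Minimum is 19/2 at row 1 (w1 leaves); pivot element 2.
Divide row 1 by 2; eliminate column x_1 from the other rows.
Row 2 update in column w1: 0 − 2·(1/2) = -1.

-1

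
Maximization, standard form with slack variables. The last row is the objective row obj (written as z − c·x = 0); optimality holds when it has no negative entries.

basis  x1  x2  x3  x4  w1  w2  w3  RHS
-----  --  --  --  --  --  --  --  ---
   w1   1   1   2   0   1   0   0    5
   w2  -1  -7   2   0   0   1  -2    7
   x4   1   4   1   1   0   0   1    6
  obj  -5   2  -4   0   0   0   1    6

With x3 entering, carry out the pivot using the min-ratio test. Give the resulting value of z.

Ratio test on column x3 — row 1: 5/2 = 5/2; row 2: 7/2 = 7/2; row 3: 6/1 = 6. Minimum is 5/2 at row 1 (w1 leaves); pivot element 2.
Pivot on row 1; the obj-row RHS becomes 6 − (-4)·(5/2) = 16.

16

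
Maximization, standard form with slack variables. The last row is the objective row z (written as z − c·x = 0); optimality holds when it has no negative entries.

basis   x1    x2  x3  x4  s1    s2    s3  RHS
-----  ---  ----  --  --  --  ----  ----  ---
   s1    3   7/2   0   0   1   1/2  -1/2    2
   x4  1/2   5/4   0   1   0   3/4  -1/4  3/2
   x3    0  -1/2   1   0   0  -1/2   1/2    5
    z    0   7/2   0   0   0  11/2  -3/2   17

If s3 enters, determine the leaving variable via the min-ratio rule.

Column s3 entries and ratios — s1: -1/2 ≤ 0, skip; x4: -1/4 ≤ 0, skip; x3: 5/(1/2) = 10.
Smallest ratio is 10 in the row of x3, so x3 leaves.

x3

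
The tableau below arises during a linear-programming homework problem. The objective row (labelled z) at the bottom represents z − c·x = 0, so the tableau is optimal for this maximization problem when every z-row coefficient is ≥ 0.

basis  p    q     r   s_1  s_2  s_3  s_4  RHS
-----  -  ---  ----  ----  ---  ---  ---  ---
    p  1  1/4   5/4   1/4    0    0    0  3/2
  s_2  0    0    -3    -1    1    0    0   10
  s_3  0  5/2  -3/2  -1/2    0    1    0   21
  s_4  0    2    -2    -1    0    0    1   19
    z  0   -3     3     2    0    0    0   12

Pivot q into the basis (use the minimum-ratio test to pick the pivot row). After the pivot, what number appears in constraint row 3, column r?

Ratio test on column q — row 1: (3/2)/(1/4) = 6; row 2: entry 0 ≤ 0; row 3: 21/(5/2) = 42/5; row 4: 19/2 = 19/2. Minimum is 6 at row 1 (p leaves); pivot element 1/4.
Divide row 1 by 1/4; eliminate column q from the other rows.
Row 3 update in column r: -3/2 − (5/2)·5 = -14.

-14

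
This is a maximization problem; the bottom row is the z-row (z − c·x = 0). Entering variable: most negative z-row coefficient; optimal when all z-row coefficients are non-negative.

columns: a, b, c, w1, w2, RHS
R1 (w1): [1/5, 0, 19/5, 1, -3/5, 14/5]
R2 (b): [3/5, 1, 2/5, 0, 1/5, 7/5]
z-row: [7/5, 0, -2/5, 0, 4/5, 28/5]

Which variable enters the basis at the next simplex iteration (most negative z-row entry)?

c

Negative z-row entries: c: -2/5.
The most negative is -2/5 in column c, so c enters.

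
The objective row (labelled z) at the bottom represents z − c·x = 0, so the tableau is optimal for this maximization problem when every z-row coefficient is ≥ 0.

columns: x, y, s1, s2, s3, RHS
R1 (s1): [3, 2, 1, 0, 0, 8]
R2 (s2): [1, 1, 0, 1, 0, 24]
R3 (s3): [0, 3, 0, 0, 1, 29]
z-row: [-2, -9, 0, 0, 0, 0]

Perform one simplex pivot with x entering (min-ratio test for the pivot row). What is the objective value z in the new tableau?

Ratio test on column x — row 1: 8/3 = 8/3; row 2: 24/1 = 24; row 3: entry 0 ≤ 0. Minimum is 8/3 at row 1 (s1 leaves); pivot element 3.
Pivot on row 1; the z-row RHS becomes 0 − (-2)·(8/3) = 16/3.

16/3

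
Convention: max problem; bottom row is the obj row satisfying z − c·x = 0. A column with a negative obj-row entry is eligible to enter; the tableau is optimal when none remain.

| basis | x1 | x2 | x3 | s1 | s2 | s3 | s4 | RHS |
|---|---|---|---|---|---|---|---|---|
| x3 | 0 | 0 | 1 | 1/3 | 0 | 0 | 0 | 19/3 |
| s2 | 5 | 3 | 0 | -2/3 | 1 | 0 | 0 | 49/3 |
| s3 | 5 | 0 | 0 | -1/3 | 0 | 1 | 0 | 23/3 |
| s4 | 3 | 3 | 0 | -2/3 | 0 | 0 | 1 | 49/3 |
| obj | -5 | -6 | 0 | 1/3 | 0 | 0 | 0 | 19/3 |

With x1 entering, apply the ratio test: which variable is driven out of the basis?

Column x1 entries and ratios — x3: 0 ≤ 0, skip; s2: (49/3)/5 = 49/15; s3: (23/3)/5 = 23/15; s4: (49/3)/3 = 49/9.
Smallest ratio is 23/15 in the row of s3, so s3 leaves.

s3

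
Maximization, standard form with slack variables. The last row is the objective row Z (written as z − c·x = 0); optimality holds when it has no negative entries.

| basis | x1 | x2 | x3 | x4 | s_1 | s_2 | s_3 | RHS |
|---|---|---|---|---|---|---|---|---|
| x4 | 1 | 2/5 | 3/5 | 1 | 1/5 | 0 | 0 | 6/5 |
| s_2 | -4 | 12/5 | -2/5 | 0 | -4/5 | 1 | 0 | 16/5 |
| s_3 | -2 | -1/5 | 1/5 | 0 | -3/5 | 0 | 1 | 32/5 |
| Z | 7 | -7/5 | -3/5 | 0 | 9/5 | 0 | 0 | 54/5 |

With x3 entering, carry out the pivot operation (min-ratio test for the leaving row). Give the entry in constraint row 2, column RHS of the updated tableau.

4

Ratio test on column x3 — row 1: (6/5)/(3/5) = 2; row 2: entry -2/5 ≤ 0; row 3: (32/5)/(1/5) = 32. Minimum is 2 at row 1 (x4 leaves); pivot element 3/5.
Divide row 1 by 3/5; eliminate column x3 from the other rows.
Row 2 update in column RHS: 16/5 − (-2/5)·2 = 4.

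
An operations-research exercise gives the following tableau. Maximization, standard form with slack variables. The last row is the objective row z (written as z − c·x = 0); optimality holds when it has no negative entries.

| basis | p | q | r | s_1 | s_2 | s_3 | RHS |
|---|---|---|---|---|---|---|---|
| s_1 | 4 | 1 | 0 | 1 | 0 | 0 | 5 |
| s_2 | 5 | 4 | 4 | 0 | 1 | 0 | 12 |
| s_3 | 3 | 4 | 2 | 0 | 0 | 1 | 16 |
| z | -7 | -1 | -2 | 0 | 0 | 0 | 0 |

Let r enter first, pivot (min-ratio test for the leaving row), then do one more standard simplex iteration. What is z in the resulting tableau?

93/8

Ratio test on column r — row 1: entry 0 ≤ 0; row 2: 12/4 = 3; row 3: 16/2 = 8. Minimum is 3 at row 2 (s_2 leaves); pivot element 4.
Pivot on row 2; the z-row RHS becomes 0 − (-2)·3 = 6.
Next entering variable (most negative z-row entry -9/2): p.
Ratio test on column p — row 1: 5/4 = 5/4; row 2: 3/(5/4) = 12/5; row 3: 10/(1/2) = 20. Minimum is 5/4 at row 1 (s_1 leaves); pivot element 4.
After the second pivot the z-row RHS is 6 − (-9/2)·(5/4) = 93/8.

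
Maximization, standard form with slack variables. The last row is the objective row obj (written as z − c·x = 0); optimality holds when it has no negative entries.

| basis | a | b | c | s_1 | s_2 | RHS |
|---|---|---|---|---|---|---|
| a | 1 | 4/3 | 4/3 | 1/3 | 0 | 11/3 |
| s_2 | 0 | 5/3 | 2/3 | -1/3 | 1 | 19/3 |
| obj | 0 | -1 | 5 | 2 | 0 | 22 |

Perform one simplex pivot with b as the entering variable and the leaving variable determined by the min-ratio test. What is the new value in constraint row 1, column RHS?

11/4

Ratio test on column b — row 1: (11/3)/(4/3) = 11/4; row 2: (19/3)/(5/3) = 19/5. Minimum is 11/4 at row 1 (a leaves); pivot element 4/3.
Divide row 1 by 4/3; eliminate column b from the other rows.
In the new row 1, the RHS entry is the old entry divided by the pivot: (11/3)/(4/3) = 11/4.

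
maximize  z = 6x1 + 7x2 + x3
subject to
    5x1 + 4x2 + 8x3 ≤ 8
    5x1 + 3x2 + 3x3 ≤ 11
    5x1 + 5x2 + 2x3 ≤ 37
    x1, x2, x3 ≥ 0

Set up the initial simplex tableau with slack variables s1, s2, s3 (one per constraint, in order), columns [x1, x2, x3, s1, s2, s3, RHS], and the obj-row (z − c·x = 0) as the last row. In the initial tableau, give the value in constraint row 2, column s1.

0

Slack s1 belongs to constraint 1; its column is the unit vector e_1, so the entry in row 2 is 0.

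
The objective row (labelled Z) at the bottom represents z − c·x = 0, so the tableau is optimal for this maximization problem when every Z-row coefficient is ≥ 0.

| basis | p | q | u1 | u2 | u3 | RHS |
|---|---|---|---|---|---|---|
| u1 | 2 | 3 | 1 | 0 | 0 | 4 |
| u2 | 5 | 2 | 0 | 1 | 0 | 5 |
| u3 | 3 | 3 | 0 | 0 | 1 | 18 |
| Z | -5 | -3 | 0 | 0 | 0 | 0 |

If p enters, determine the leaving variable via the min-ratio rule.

u2

Column p entries and ratios — u1: 4/2 = 2; u2: 5/5 = 1; u3: 18/3 = 6.
Smallest ratio is 1 in the row of u2, so u2 leaves.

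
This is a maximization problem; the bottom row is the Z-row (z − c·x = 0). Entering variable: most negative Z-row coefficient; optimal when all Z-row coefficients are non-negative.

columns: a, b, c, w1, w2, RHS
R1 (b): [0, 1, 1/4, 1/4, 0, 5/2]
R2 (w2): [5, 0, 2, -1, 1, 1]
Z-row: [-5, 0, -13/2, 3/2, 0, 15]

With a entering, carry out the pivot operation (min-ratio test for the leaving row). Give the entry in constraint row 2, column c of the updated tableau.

Ratio test on column a — row 1: entry 0 ≤ 0; row 2: 1/5 = 1/5. Minimum is 1/5 at row 2 (w2 leaves); pivot element 5.
Divide row 2 by 5; eliminate column a from the other rows.
In the new row 2, the c entry is the old entry divided by the pivot: 2/5 = 2/5.

2/5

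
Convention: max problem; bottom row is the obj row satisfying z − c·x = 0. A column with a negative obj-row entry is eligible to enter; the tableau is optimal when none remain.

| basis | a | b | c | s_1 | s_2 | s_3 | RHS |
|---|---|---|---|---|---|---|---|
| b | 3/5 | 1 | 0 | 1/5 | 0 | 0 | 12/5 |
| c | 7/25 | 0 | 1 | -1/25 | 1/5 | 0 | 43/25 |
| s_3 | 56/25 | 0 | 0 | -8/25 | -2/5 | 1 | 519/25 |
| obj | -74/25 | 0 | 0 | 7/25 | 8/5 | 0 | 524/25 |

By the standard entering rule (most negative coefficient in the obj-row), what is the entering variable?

a

Negative obj-row entries: a: -74/25.
The most negative is -74/25 in column a, so a enters.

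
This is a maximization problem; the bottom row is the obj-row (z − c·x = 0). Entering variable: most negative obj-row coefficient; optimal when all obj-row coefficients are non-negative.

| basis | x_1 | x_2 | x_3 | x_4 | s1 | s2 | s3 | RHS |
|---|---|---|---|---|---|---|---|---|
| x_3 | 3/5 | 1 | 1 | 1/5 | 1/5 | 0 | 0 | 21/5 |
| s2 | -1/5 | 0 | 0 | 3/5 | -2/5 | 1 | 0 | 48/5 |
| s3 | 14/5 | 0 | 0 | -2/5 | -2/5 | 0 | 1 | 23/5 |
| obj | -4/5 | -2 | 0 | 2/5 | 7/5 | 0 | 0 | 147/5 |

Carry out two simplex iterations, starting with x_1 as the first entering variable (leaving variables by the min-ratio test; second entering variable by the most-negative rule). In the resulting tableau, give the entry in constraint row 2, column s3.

Ratio test on column x_1 — row 1: (21/5)/(3/5) = 7; row 2: entry -1/5 ≤ 0; row 3: (23/5)/(14/5) = 23/14. Minimum is 23/14 at row 3 (s3 leaves); pivot element 14/5.
Divide row 3 by 14/5; eliminate column x_1 from the other rows.
Second iteration: most negative obj-row entry is -2 in column x_2, so x_2 enters.
Ratio test on column x_2 — row 1: (45/14)/1 = 45/14; row 2: entry 0 ≤ 0; row 3: entry 0 ≤ 0. Minimum is 45/14 at row 1 (x_3 leaves); pivot element 1.
Divide row 1 by 1; eliminate column x_2 from the other rows.
After both pivots, the entry at constraint row 2, column s3 is 1/14.

1/14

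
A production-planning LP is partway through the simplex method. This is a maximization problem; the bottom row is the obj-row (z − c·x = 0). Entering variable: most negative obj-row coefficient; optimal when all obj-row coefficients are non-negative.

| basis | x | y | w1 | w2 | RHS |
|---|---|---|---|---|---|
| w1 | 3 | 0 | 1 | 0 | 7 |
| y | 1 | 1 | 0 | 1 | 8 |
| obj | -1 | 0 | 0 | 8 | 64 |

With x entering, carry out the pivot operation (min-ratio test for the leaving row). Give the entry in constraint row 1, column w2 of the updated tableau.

Ratio test on column x — row 1: 7/3 = 7/3; row 2: 8/1 = 8. Minimum is 7/3 at row 1 (w1 leaves); pivot element 3.
Divide row 1 by 3; eliminate column x from the other rows.
In the new row 1, the w2 entry is the old entry divided by the pivot: 0/3 = 0.

0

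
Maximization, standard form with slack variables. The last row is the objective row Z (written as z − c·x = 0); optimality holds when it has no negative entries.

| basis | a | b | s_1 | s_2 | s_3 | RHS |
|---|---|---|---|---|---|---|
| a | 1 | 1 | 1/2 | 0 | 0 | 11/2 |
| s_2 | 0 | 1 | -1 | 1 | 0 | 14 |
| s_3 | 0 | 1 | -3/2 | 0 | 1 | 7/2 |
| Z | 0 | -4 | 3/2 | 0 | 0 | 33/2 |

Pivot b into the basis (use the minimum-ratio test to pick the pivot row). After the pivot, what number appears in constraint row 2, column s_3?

-1

Ratio test on column b — row 1: (11/2)/1 = 11/2; row 2: 14/1 = 14; row 3: (7/2)/1 = 7/2. Minimum is 7/2 at row 3 (s_3 leaves); pivot element 1.
Divide row 3 by 1; eliminate column b from the other rows.
Row 2 update in column s_3: 0 − 1·1 = -1.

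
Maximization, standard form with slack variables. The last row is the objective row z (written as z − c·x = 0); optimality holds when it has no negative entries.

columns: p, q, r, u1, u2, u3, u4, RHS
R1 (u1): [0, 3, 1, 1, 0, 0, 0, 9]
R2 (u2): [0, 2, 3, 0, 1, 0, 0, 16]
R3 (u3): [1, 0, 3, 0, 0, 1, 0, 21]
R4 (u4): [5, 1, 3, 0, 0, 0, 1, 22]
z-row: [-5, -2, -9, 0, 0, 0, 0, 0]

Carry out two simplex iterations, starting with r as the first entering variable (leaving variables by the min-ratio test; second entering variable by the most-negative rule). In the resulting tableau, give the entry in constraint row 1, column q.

Ratio test on column r — row 1: 9/1 = 9; row 2: 16/3 = 16/3; row 3: 21/3 = 7; row 4: 22/3 = 22/3. Minimum is 16/3 at row 2 (u2 leaves); pivot element 3.
Divide row 2 by 3; eliminate column r from the other rows.
Second iteration: most negative z-row entry is -5 in column p, so p enters.
Ratio test on column p — row 1: entry 0 ≤ 0; row 2: entry 0 ≤ 0; row 3: 5/1 = 5; row 4: 6/5 = 6/5. Minimum is 6/5 at row 4 (u4 leaves); pivot element 5.
Divide row 4 by 5; eliminate column p from the other rows.
After both pivots, the entry at constraint row 1, column q is 7/3.

7/3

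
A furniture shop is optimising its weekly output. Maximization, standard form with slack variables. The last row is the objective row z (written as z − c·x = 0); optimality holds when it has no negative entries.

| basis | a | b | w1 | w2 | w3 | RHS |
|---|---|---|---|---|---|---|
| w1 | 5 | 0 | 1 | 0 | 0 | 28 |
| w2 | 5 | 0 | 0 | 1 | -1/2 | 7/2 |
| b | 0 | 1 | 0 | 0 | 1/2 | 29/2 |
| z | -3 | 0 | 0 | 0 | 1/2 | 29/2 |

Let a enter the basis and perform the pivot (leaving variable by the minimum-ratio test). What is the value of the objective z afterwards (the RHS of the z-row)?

83/5

Ratio test on column a — row 1: 28/5 = 28/5; row 2: (7/2)/5 = 7/10; row 3: entry 0 ≤ 0. Minimum is 7/10 at row 2 (w2 leaves); pivot element 5.
Pivot on row 2; the z-row RHS becomes 29/2 − (-3)·(7/10) = 83/5.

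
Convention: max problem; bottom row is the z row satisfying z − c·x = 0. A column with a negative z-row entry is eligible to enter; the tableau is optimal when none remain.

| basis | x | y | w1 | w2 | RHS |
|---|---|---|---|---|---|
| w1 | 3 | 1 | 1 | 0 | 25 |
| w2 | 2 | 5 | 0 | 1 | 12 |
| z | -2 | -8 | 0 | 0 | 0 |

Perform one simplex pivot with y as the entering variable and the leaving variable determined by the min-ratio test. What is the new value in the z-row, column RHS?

Ratio test on column y — row 1: 25/1 = 25; row 2: 12/5 = 12/5. Minimum is 12/5 at row 2 (w2 leaves); pivot element 5.
Divide row 2 by 5; eliminate column y from the other rows.
z-row update in column RHS: 0 − (-8)·(12/5) = 96/5.

96/5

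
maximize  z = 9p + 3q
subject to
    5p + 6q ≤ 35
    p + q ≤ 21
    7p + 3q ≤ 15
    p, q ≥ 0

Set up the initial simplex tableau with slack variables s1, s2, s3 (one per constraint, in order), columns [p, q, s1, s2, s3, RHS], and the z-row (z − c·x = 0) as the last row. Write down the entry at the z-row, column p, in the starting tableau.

The z-row carries the negated objective coefficients: the p entry is -9.

-9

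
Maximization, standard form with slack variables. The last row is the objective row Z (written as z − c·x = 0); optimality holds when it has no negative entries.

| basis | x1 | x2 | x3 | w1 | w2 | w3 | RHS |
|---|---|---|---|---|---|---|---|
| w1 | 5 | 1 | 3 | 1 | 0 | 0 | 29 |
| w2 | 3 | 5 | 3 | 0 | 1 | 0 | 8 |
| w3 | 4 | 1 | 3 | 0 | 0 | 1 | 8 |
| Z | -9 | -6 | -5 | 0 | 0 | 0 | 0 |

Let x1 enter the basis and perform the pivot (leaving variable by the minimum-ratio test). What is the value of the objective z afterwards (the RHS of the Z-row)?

18

Ratio test on column x1 — row 1: 29/5 = 29/5; row 2: 8/3 = 8/3; row 3: 8/4 = 2. Minimum is 2 at row 3 (w3 leaves); pivot element 4.
Pivot on row 3; the Z-row RHS becomes 0 − (-9)·2 = 18.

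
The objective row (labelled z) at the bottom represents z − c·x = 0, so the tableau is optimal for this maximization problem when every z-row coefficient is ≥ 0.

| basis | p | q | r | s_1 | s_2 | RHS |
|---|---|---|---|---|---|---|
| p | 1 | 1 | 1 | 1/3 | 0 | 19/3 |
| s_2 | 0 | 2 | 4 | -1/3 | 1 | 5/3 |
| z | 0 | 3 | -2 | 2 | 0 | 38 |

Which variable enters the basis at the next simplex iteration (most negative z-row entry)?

r

Negative z-row entries: r: -2.
The most negative is -2 in column r, so r enters.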